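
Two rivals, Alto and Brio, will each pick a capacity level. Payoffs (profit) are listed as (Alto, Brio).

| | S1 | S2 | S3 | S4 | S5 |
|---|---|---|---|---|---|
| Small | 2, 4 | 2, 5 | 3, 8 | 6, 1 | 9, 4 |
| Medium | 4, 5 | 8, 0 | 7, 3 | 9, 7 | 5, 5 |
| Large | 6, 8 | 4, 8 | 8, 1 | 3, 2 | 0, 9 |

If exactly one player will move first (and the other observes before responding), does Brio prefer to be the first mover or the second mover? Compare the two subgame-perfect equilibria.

first

If Alto leads: Brio's best replies are Small→S3, Medium→S4, Large→S5; Alto's induced payoffs 3, 9, 0; outcome (Medium, S4), payoffs (9, 7).
If Brio leads: Alto's best replies are S1→Large, S2→Medium, S3→Large, S4→Medium, S5→Small; Brio's induced payoffs 8, 0, 1, 7, 4; outcome (Large, S1), payoffs (6, 8).
Brio gets 8 moving first and 7 moving second, so Brio prefers to move first.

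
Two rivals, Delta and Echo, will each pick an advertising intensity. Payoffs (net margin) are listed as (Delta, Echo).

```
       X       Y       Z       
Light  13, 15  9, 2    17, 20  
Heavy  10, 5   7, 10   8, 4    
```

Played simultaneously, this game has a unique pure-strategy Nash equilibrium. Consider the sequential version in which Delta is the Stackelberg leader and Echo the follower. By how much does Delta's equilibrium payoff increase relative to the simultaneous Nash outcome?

Work backward from Echo's decision.
- Light: BR = Z, leader payoff 17.
- Heavy: BR = Y, leader payoff 7.
Maximizing over 17, 7, Delta chooses Light. Subgame-perfect outcome: (Light, Z) with payoffs (17, 20).
Now find the simultaneous Nash equilibrium.
Delta's best replies: X→Light; Y→Light; Z→Light.
Echo's best replies: Light→Z; Heavy→Y.
The unique mutual best reply is (Light, Z), giving (17, 20).
Delta's commitment gain: 17 − 17 = 0.

0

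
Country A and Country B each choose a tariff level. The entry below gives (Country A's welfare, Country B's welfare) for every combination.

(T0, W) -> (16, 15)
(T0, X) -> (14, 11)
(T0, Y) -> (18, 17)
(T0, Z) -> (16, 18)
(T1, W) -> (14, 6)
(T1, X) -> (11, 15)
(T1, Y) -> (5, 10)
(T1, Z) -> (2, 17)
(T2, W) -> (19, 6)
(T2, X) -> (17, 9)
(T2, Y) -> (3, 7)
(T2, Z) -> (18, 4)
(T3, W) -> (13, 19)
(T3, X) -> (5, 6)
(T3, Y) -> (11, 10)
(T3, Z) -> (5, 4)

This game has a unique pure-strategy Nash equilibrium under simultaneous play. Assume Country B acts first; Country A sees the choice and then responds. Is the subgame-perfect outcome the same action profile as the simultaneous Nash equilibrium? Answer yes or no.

Solve by backward induction (Country B leads).
- W → Country A plays T2 (best of 16, 14, 19, 13); Country B gets 6.
- X → Country A plays T2 (best of 14, 11, 17, 5); Country B gets 9.
- Y → Country A plays T0 (best of 18, 5, 3, 11); Country B gets 17.
- Z → Country A plays T2 (best of 16, 2, 18, 5); Country B gets 4.
Country B's induced payoffs are 6, 9, 17, 4, so Country B commits to Y. Subgame-perfect outcome: (T0, Y) with payoffs (18, 17).
Now find the simultaneous Nash equilibrium.
Country A's best replies: W→T2; X→T2; Y→T0; Z→T2.
Country B's best replies: T0→Z; T1→Z; T2→X; T3→W.
Only (T2, X) has each player best-responding; Nash payoffs (17, 9).
Sequential outcome (T0, Y) differs from the Nash profile (T2, X).

no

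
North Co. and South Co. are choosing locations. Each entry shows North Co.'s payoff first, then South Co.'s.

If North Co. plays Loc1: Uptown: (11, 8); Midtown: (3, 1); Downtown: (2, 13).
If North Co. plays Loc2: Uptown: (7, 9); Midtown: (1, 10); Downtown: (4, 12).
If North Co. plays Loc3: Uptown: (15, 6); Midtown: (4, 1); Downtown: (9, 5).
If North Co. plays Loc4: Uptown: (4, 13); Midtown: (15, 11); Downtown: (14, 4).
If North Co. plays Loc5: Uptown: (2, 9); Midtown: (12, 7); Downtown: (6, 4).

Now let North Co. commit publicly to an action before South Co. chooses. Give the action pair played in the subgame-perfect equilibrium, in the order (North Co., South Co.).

Solve by backward induction (North Co. leads).
- Loc1 → South Co. plays Downtown (best of 8, 1, 13); North Co. gets 2.
- Loc2 → South Co. plays Downtown (best of 9, 10, 12); North Co. gets 4.
- Loc3 → South Co. plays Uptown (best of 6, 1, 5); North Co. gets 15.
- Loc4 → South Co. plays Uptown (best of 13, 11, 4); North Co. gets 4.
- Loc5 → South Co. plays Uptown (best of 9, 7, 4); North Co. gets 2.
Maximizing over 2, 4, 15, 4, 2, North Co. chooses Loc3. Subgame-perfect outcome: (Loc3, Uptown) with payoffs (15, 6).

(Loc3, Uptown)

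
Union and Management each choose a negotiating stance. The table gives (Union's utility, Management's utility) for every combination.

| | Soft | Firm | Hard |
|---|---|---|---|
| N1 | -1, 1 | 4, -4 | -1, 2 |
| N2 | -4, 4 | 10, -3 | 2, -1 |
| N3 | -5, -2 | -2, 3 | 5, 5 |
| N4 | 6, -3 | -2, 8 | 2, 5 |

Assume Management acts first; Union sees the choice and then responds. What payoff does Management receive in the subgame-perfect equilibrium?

Work backward from Union's decision.
- Soft: Union compares -1, -4, -5, 6 and picks N4; Management would get -3.
- Firm: Union compares 4, 10, -2, -2 and picks N2; Management would get -3.
- Hard: Union compares -1, 2, 5, 2 and picks N3; Management would get 5.
Among -3, -3, 5, the best is 5 at Hard. Subgame-perfect outcome: (N3, Hard) with payoffs (5, 5).

5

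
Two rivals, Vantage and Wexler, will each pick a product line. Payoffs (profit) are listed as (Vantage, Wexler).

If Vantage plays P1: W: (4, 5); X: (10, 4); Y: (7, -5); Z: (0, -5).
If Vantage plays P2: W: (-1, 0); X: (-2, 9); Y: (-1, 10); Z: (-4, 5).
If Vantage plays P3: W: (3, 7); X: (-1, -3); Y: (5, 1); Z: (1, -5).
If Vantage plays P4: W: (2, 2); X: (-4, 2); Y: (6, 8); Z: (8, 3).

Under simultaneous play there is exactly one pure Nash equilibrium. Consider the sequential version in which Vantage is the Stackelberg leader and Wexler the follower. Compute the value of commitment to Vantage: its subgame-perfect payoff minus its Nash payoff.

2

Work backward from Wexler's decision.
- P1: Wexler compares 5, 4, -5, -5 and picks W; Vantage would get 4.
- P2: Wexler compares 0, 9, 10, 5 and picks Y; Vantage would get -1.
- P3: Wexler compares 7, -3, 1, -5 and picks W; Vantage would get 3.
- P4: Wexler compares 2, 2, 8, 3 and picks Y; Vantage would get 6.
Maximizing over 4, -1, 3, 6, Vantage chooses P4. Subgame-perfect outcome: (P4, Y) with payoffs (6, 8).
Now find the simultaneous Nash equilibrium.
Vantage's best replies: W→P1; X→P1; Y→P1; Z→P4.
Wexler's best replies: P1→W; P2→Y; P3→W; P4→Y.
The unique mutual best reply is (P1, W), giving (4, 5).
Vantage's commitment gain: 6 − 4 = 2.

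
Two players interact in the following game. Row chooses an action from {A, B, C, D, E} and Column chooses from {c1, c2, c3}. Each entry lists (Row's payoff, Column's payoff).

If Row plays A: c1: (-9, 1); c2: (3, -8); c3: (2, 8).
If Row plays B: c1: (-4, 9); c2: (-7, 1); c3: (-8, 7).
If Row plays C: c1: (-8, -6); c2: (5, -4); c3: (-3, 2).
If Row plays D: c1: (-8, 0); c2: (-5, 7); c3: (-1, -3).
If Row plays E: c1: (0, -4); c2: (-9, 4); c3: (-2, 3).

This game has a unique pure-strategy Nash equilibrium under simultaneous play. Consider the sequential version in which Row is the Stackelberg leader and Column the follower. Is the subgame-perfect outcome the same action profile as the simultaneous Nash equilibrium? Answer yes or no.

yes

Solve by backward induction (Row leads).
- A: Column compares 1, -8, 8 and picks c3; Row would get 2.
- B: Column compares 9, 1, 7 and picks c1; Row would get -4.
- C: Column compares -6, -4, 2 and picks c3; Row would get -3.
- D: Column compares 0, 7, -3 and picks c2; Row would get -5.
- E: Column compares -4, 4, 3 and picks c2; Row would get -9.
Row's induced payoffs are 2, -4, -3, -5, -9, so Row commits to A. Subgame-perfect outcome: (A, c3) with payoffs (2, 8).
Under simultaneous play:
Row's best replies: c1→E; c2→C; c3→A.
Column's best replies: A→c3; B→c1; C→c3; D→c2; E→c2.
Only (A, c3) has each player best-responding; Nash payoffs (2, 8).
Sequential outcome (A, c3) coincides with the Nash profile (A, c3).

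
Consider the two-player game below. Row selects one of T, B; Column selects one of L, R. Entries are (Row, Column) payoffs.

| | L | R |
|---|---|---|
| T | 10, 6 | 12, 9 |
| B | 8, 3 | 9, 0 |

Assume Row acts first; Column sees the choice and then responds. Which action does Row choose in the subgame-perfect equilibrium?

T

Backward induction with Row moving first.
- T → Column plays R (best of 6, 9); Row gets 12.
- B → Column plays L (best of 3, 0); Row gets 8.
Maximizing over 12, 8, Row chooses T. Subgame-perfect outcome: (T, R) with payoffs (12, 9).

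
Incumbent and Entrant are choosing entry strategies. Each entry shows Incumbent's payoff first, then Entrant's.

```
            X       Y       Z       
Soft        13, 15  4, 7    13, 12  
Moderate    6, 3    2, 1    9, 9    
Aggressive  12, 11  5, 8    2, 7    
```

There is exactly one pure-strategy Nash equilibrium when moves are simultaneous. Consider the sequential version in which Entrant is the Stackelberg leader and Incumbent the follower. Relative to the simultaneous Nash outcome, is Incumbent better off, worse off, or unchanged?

Incumbent best-responds to each possible Entrant move:
- X: Incumbent compares 13, 6, 12 and picks Soft; Entrant would get 15.
- Y: Incumbent compares 4, 2, 5 and picks Aggressive; Entrant would get 8.
- Z: Incumbent compares 13, 9, 2 and picks Soft; Entrant would get 12.
Entrant's induced payoffs are 15, 8, 12, so Entrant commits to X. Subgame-perfect outcome: (Soft, X) with payoffs (13, 15).
Now find the simultaneous Nash equilibrium.
Incumbent's best replies: X→Soft; Y→Aggressive; Z→Soft.
Entrant's best replies: Soft→X; Moderate→Z; Aggressive→X.
The unique mutual best reply is (Soft, X), giving (13, 15).
Incumbent earns 13 sequentially versus 13 at the Nash outcome: unchanged.

unchanged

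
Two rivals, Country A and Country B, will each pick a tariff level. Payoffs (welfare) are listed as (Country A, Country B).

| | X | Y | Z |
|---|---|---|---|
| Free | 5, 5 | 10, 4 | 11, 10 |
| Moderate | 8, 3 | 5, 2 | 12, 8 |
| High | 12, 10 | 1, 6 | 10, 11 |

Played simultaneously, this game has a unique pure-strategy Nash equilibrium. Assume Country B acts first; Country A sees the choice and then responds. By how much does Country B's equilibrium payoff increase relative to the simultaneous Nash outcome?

Solve by backward induction (Country B leads).
- X → Country A plays High (best of 5, 8, 12); Country B gets 10.
- Y → Country A plays Free (best of 10, 5, 1); Country B gets 4.
- Z → Country A plays Moderate (best of 11, 12, 10); Country B gets 8.
Maximizing over 10, 4, 8, Country B chooses X. Subgame-perfect outcome: (High, X) with payoffs (12, 10).
For the simultaneous game, intersect best replies.
Country A's best replies: X→High; Y→Free; Z→Moderate.
Country B's best replies: Free→Z; Moderate→Z; High→Z.
Only (Moderate, Z) has each player best-responding; Nash payoffs (12, 8).
Country B's commitment gain: 10 − 8 = 2.

2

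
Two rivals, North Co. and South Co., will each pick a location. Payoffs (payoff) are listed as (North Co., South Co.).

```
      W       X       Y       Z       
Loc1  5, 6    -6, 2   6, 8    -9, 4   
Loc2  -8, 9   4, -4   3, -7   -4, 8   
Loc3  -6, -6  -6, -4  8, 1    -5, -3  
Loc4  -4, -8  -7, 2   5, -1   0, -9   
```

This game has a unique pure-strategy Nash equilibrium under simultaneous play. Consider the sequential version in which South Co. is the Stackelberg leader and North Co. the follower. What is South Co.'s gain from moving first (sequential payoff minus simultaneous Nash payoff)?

5

Work backward from North Co.'s decision.
- W → North Co. plays Loc1 (best of 5, -8, -6, -4); South Co. gets 6.
- X → North Co. plays Loc2 (best of -6, 4, -6, -7); South Co. gets -4.
- Y → North Co. plays Loc3 (best of 6, 3, 8, 5); South Co. gets 1.
- Z → North Co. plays Loc4 (best of -9, -4, -5, 0); South Co. gets -9.
Maximizing over 6, -4, 1, -9, South Co. chooses W. Subgame-perfect outcome: (Loc1, W) with payoffs (5, 6).
Now find the simultaneous Nash equilibrium.
North Co.'s best replies: W→Loc1; X→Loc2; Y→Loc3; Z→Loc4.
South Co.'s best replies: Loc1→Y; Loc2→W; Loc3→Y; Loc4→X.
Only (Loc3, Y) has each player best-responding; Nash payoffs (8, 1).
South Co.'s commitment gain: 6 − 1 = 5.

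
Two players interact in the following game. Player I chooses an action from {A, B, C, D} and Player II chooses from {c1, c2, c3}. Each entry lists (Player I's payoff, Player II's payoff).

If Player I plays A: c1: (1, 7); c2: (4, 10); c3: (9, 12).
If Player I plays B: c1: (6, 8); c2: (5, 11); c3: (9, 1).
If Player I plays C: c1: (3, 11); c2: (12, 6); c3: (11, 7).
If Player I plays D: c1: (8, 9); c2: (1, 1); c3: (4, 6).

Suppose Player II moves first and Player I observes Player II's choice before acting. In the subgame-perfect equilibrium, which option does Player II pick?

Solve by backward induction (Player II leads).
- c1 → Player I plays D (best of 1, 6, 3, 8); Player II gets 9.
- c2 → Player I plays C (best of 4, 5, 12, 1); Player II gets 6.
- c3 → Player I plays C (best of 9, 9, 11, 4); Player II gets 7.
Among 9, 6, 7, the best is 9 at c1. Subgame-perfect outcome: (D, c1) with payoffs (8, 9).

c1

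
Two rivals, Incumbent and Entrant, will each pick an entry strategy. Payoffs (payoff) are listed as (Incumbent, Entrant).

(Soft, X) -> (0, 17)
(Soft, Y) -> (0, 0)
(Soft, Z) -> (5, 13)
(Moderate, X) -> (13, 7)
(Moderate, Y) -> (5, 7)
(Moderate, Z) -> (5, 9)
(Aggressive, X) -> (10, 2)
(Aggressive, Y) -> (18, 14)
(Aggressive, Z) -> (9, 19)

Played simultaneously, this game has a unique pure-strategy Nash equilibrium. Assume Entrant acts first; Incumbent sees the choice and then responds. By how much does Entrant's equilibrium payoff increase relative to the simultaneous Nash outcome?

Solve by backward induction (Entrant leads).
- X: BR = Moderate, leader payoff 7.
- Y: BR = Aggressive, leader payoff 14.
- Z: BR = Aggressive, leader payoff 19.
Maximizing over 7, 14, 19, Entrant chooses Z. Subgame-perfect outcome: (Aggressive, Z) with payoffs (9, 19).
For the simultaneous game, intersect best replies.
Incumbent's best replies: X→Moderate; Y→Aggressive; Z→Aggressive.
Entrant's best replies: Soft→X; Moderate→Z; Aggressive→Z.
Only (Aggressive, Z) has each player best-responding; Nash payoffs (9, 19).
Entrant's commitment gain: 19 − 19 = 0.

0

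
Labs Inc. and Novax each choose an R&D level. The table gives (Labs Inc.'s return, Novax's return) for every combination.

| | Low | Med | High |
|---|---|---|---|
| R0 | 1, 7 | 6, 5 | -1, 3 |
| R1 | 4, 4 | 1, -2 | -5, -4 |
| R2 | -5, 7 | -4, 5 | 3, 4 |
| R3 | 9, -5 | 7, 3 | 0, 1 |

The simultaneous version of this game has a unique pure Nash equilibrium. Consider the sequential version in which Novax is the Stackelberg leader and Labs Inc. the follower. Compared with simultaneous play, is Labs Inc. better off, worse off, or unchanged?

Labs Inc. best-responds to each possible Novax move:
- Low: BR = R3, leader payoff -5.
- Med: BR = R3, leader payoff 3.
- High: BR = R2, leader payoff 4.
Maximizing over -5, 3, 4, Novax chooses High. Subgame-perfect outcome: (R2, High) with payoffs (3, 4).
For the simultaneous game, intersect best replies.
Labs Inc.'s best replies: Low→R3; Med→R3; High→R2.
Novax's best replies: R0→Low; R1→Low; R2→Low; R3→Med.
Only (R3, Med) has each player best-responding; Nash payoffs (7, 3).
Labs Inc. earns 3 sequentially versus 7 at the Nash outcome: worse off.

worse off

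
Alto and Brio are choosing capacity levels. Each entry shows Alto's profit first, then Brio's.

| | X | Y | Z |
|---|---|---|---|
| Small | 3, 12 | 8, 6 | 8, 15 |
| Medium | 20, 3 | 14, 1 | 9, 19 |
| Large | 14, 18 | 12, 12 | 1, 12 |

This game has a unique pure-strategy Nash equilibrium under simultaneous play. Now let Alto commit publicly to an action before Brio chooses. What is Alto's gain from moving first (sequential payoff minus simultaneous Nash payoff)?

5

Solve by backward induction (Alto leads).
- Small → Brio plays Z (best of 12, 6, 15); Alto gets 8.
- Medium → Brio plays Z (best of 3, 1, 19); Alto gets 9.
- Large → Brio plays X (best of 18, 12, 12); Alto gets 14.
Among 8, 9, 14, the best is 14 at Large. Subgame-perfect outcome: (Large, X) with payoffs (14, 18).
For the simultaneous game, intersect best replies.
Alto's best replies: X→Medium; Y→Medium; Z→Medium.
Brio's best replies: Small→Z; Medium→Z; Large→X.
The unique mutual best reply is (Medium, Z), giving (9, 19).
Alto's commitment gain: 14 − 9 = 5.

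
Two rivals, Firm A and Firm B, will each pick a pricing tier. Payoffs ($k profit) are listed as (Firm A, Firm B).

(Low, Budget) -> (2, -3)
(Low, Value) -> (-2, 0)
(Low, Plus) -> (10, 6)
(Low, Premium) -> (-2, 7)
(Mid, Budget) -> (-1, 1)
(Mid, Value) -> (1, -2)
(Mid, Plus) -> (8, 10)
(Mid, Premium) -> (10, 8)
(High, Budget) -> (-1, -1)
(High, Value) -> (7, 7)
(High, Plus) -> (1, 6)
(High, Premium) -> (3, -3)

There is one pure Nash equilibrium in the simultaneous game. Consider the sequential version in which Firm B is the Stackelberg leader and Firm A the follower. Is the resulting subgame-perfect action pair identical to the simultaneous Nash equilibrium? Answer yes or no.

Backward induction with Firm B moving first.
- Budget: BR = Low, leader payoff -3.
- Value: BR = High, leader payoff 7.
- Plus: BR = Low, leader payoff 6.
- Premium: BR = Mid, leader payoff 8.
Among -3, 7, 6, 8, the best is 8 at Premium. Subgame-perfect outcome: (Mid, Premium) with payoffs (10, 8).
Now find the simultaneous Nash equilibrium.
Firm A's best replies: Budget→Low; Value→High; Plus→Low; Premium→Mid.
Firm B's best replies: Low→Premium; Mid→Plus; High→Value.
The unique mutual best reply is (High, Value), giving (7, 7).
Sequential outcome (Mid, Premium) differs from the Nash profile (High, Value).

no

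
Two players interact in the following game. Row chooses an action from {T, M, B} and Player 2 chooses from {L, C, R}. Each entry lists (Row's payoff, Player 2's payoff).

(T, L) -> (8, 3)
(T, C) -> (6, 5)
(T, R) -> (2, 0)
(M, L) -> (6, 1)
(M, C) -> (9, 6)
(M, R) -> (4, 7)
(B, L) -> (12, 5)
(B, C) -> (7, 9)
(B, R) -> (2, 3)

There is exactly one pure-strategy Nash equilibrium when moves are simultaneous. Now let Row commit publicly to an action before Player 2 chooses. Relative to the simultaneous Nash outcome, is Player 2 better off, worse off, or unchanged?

Backward induction with Row moving first.
- T: BR = C, leader payoff 6.
- M: BR = R, leader payoff 4.
- B: BR = C, leader payoff 7.
Maximizing over 6, 4, 7, Row chooses B. Subgame-perfect outcome: (B, C) with payoffs (7, 9).
Now find the simultaneous Nash equilibrium.
Row's best replies: L→B; C→M; R→M.
Player 2's best replies: T→C; M→R; B→C.
The unique mutual best reply is (M, R), giving (4, 7).
Player 2 earns 9 sequentially versus 7 at the Nash outcome: better off.

better off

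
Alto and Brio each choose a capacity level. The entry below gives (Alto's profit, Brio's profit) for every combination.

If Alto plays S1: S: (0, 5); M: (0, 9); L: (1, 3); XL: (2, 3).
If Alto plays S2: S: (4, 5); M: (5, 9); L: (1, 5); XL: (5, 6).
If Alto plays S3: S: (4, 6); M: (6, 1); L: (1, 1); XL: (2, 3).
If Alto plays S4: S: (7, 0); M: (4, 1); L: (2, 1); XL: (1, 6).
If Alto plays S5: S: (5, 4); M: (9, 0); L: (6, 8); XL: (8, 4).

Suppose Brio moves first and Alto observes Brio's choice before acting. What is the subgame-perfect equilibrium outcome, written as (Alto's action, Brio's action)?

Alto best-responds to each possible Brio move:
- S: BR = S4, leader payoff 0.
- M: BR = S5, leader payoff 0.
- L: BR = S5, leader payoff 8.
- XL: BR = S5, leader payoff 4.
Brio's induced payoffs are 0, 0, 8, 4, so Brio commits to L. Subgame-perfect outcome: (S5, L) with payoffs (6, 8).

(S5, L)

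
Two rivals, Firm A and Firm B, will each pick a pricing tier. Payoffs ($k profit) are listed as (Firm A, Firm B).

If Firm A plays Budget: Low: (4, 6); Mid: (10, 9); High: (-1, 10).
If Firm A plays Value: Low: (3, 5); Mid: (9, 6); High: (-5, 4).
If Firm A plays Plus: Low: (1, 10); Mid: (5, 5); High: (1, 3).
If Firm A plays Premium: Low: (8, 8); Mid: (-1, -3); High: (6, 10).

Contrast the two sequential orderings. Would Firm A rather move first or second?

first

If Firm A leads: Firm B's best replies are Budget→High, Value→Mid, Plus→Low, Premium→High; Firm A's induced payoffs -1, 9, 1, 6; outcome (Value, Mid), payoffs (9, 6).
If Firm B leads: Firm A's best replies are Low→Premium, Mid→Budget, High→Premium; Firm B's induced payoffs 8, 9, 10; outcome (Premium, High), payoffs (6, 10).
Firm A gets 9 moving first and 6 moving second, so Firm A prefers to move first.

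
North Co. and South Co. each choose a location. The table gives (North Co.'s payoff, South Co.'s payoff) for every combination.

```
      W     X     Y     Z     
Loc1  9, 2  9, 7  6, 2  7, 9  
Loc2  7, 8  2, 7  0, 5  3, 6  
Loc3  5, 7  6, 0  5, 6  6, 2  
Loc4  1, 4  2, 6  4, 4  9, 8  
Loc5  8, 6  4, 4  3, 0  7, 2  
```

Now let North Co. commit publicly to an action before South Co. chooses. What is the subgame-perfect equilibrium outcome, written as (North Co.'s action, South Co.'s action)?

Backward induction with North Co. moving first.
- Loc1: South Co. compares 2, 7, 2, 9 and picks Z; North Co. would get 7.
- Loc2: South Co. compares 8, 7, 5, 6 and picks W; North Co. would get 7.
- Loc3: South Co. compares 7, 0, 6, 2 and picks W; North Co. would get 5.
- Loc4: South Co. compares 4, 6, 4, 8 and picks Z; North Co. would get 9.
- Loc5: South Co. compares 6, 4, 0, 2 and picks W; North Co. would get 8.
Among 7, 7, 5, 9, 8, the best is 9 at Loc4. Subgame-perfect outcome: (Loc4, Z) with payoffs (9, 8).

(Loc4, Z)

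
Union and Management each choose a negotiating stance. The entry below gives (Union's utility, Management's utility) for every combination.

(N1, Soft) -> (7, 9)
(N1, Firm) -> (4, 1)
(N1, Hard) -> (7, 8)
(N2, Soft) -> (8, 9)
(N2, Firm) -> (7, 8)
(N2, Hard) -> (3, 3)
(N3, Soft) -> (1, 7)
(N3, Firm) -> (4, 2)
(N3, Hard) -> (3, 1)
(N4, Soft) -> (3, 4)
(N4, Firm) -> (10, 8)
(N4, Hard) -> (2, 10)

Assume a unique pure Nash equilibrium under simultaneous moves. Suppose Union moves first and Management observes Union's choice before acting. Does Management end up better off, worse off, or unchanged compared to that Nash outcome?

Management best-responds to each possible Union move:
- N1: BR = Soft, leader payoff 7.
- N2: BR = Soft, leader payoff 8.
- N3: BR = Soft, leader payoff 1.
- N4: BR = Hard, leader payoff 2.
Union's induced payoffs are 7, 8, 1, 2, so Union commits to N2. Subgame-perfect outcome: (N2, Soft) with payoffs (8, 9).
For the simultaneous game, intersect best replies.
Union's best replies: Soft→N2; Firm→N4; Hard→N1.
Management's best replies: N1→Soft; N2→Soft; N3→Soft; N4→Hard.
The unique mutual best reply is (N2, Soft), giving (8, 9).
Management earns 9 sequentially versus 9 at the Nash outcome: unchanged.

unchanged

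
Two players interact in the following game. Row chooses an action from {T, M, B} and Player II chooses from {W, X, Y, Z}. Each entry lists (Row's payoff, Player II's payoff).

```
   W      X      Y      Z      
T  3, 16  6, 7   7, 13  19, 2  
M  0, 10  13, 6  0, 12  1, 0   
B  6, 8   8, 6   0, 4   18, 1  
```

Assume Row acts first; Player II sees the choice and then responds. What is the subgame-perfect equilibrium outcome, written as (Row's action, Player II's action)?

(B, W)

Player II best-responds to each possible Row move:
- T: Player II compares 16, 7, 13, 2 and picks W; Row would get 3.
- M: Player II compares 10, 6, 12, 0 and picks Y; Row would get 0.
- B: Player II compares 8, 6, 4, 1 and picks W; Row would get 6.
Among 3, 0, 6, the best is 6 at B. Subgame-perfect outcome: (B, W) with payoffs (6, 8).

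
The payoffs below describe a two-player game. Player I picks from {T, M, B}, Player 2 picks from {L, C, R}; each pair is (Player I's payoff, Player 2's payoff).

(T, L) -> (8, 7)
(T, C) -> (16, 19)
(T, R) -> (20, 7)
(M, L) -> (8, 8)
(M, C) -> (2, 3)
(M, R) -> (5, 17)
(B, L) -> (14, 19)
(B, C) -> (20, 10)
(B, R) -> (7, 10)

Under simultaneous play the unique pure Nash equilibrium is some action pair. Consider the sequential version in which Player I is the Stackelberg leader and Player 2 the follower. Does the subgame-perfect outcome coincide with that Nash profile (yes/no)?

no

Solve by backward induction (Player I leads).
- T: Player 2 compares 7, 19, 7 and picks C; Player I would get 16.
- M: Player 2 compares 8, 3, 17 and picks R; Player I would get 5.
- B: Player 2 compares 19, 10, 10 and picks L; Player I would get 14.
Among 16, 5, 14, the best is 16 at T. Subgame-perfect outcome: (T, C) with payoffs (16, 19).
For the simultaneous game, intersect best replies.
Player I's best replies: L→B; C→B; R→T.
Player 2's best replies: T→C; M→R; B→L.
The unique mutual best reply is (B, L), giving (14, 19).
Sequential outcome (T, C) differs from the Nash profile (B, L).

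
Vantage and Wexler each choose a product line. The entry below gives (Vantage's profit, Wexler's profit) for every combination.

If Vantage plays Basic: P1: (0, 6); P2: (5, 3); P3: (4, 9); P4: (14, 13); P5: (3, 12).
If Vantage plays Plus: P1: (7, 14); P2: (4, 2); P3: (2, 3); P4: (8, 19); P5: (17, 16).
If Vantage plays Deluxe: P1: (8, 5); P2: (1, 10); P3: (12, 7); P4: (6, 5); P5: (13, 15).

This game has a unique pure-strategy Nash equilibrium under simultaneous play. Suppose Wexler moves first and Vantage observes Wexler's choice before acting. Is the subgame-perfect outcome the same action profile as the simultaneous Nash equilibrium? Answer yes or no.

Work backward from Vantage's decision.
- P1: BR = Deluxe, leader payoff 5.
- P2: BR = Basic, leader payoff 3.
- P3: BR = Deluxe, leader payoff 7.
- P4: BR = Basic, leader payoff 13.
- P5: BR = Plus, leader payoff 16.
Among 5, 3, 7, 13, 16, the best is 16 at P5. Subgame-perfect outcome: (Plus, P5) with payoffs (17, 16).
Now find the simultaneous Nash equilibrium.
Vantage's best replies: P1→Deluxe; P2→Basic; P3→Deluxe; P4→Basic; P5→Plus.
Wexler's best replies: Basic→P4; Plus→P4; Deluxe→P5.
The unique mutual best reply is (Basic, P4), giving (14, 13).
Sequential outcome (Plus, P5) differs from the Nash profile (Basic, P4).

no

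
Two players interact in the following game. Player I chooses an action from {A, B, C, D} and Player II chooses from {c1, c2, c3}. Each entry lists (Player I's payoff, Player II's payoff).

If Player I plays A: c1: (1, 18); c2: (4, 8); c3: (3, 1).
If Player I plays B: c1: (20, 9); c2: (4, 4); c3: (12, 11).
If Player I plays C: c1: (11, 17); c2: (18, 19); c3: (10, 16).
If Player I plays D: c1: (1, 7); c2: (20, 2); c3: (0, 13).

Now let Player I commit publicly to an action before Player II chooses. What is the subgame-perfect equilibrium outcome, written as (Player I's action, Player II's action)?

(C, c2)

Backward induction with Player I moving first.
- A: Player II compares 18, 8, 1 and picks c1; Player I would get 1.
- B: Player II compares 9, 4, 11 and picks c3; Player I would get 12.
- C: Player II compares 17, 19, 16 and picks c2; Player I would get 18.
- D: Player II compares 7, 2, 13 and picks c3; Player I would get 0.
Maximizing over 1, 12, 18, 0, Player I chooses C. Subgame-perfect outcome: (C, c2) with payoffs (18, 19).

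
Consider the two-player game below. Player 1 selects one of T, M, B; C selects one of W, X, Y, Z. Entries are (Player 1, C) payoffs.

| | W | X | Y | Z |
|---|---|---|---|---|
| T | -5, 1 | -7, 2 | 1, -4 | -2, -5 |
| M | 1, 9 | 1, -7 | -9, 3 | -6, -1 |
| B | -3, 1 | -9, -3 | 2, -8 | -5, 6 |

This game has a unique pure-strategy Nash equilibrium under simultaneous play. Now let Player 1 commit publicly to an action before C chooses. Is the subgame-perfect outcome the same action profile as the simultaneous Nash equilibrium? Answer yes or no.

yes

Work backward from C's decision.
- T → C plays X (best of 1, 2, -4, -5); Player 1 gets -7.
- M → C plays W (best of 9, -7, 3, -1); Player 1 gets 1.
- B → C plays Z (best of 1, -3, -8, 6); Player 1 gets -5.
Maximizing over -7, 1, -5, Player 1 chooses M. Subgame-perfect outcome: (M, W) with payoffs (1, 9).
For the simultaneous game, intersect best replies.
Player 1's best replies: W→M; X→M; Y→B; Z→T.
C's best replies: T→X; M→W; B→Z.
Only (M, W) has each player best-responding; Nash payoffs (1, 9).
Sequential outcome (M, W) coincides with the Nash profile (M, W).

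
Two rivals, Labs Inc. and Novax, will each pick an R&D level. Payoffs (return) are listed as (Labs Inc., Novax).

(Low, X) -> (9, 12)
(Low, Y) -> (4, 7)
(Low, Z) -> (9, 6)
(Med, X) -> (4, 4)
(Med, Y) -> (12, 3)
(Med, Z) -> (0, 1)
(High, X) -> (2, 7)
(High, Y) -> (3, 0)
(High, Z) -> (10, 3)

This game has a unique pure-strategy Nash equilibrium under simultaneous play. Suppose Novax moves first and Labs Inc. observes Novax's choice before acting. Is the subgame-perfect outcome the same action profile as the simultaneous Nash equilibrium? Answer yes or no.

yes

Work backward from Labs Inc.'s decision.
- X: Labs Inc. compares 9, 4, 2 and picks Low; Novax would get 12.
- Y: Labs Inc. compares 4, 12, 3 and picks Med; Novax would get 3.
- Z: Labs Inc. compares 9, 0, 10 and picks High; Novax would get 3.
Novax's induced payoffs are 12, 3, 3, so Novax commits to X. Subgame-perfect outcome: (Low, X) with payoffs (9, 12).
For the simultaneous game, intersect best replies.
Labs Inc.'s best replies: X→Low; Y→Med; Z→High.
Novax's best replies: Low→X; Med→X; High→X.
Only (Low, X) has each player best-responding; Nash payoffs (9, 12).
Sequential outcome (Low, X) coincides with the Nash profile (Low, X).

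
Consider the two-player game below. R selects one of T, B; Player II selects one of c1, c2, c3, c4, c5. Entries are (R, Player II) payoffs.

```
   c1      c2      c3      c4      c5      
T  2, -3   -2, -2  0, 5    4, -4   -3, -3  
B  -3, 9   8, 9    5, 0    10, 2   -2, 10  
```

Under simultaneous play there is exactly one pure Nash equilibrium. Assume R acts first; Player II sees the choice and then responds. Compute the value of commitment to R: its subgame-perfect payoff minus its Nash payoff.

2

Solve by backward induction (R leads).
- T → Player II plays c3 (best of -3, -2, 5, -4, -3); R gets 0.
- B → Player II plays c5 (best of 9, 9, 0, 2, 10); R gets -2.
Maximizing over 0, -2, R chooses T. Subgame-perfect outcome: (T, c3) with payoffs (0, 5).
For the simultaneous game, intersect best replies.
R's best replies: c1→T; c2→B; c3→B; c4→B; c5→B.
Player II's best replies: T→c3; B→c5.
Only (B, c5) has each player best-responding; Nash payoffs (-2, 10).
R's commitment gain: 0 − -2 = 2.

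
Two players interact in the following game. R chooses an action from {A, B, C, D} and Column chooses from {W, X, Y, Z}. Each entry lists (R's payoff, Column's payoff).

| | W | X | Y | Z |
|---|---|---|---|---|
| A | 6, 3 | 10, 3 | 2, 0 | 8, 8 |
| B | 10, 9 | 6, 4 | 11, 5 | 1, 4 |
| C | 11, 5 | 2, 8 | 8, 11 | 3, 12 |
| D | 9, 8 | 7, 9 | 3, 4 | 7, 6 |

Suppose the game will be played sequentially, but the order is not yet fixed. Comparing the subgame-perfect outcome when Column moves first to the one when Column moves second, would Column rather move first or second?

second

If R leads: Column's best replies are A→Z, B→W, C→Z, D→X; R's induced payoffs 8, 10, 3, 7; outcome (B, W), payoffs (10, 9).
If Column leads: R's best replies are W→C, X→A, Y→B, Z→A; Column's induced payoffs 5, 3, 5, 8; outcome (A, Z), payoffs (8, 8).
Column gets 8 moving first and 9 moving second, so Column prefers to move second.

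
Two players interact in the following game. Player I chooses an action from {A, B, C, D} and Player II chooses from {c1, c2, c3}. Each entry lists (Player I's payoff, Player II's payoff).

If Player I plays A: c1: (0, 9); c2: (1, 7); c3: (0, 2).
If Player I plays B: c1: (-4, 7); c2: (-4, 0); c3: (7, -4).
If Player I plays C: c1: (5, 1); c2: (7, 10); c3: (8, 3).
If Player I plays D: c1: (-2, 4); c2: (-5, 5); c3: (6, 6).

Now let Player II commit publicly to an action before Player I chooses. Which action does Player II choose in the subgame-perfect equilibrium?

c2

Work backward from Player I's decision.
- c1 → Player I plays C (best of 0, -4, 5, -2); Player II gets 1.
- c2 → Player I plays C (best of 1, -4, 7, -5); Player II gets 10.
- c3 → Player I plays C (best of 0, 7, 8, 6); Player II gets 3.
Maximizing over 1, 10, 3, Player II chooses c2. Subgame-perfect outcome: (C, c2) with payoffs (7, 10).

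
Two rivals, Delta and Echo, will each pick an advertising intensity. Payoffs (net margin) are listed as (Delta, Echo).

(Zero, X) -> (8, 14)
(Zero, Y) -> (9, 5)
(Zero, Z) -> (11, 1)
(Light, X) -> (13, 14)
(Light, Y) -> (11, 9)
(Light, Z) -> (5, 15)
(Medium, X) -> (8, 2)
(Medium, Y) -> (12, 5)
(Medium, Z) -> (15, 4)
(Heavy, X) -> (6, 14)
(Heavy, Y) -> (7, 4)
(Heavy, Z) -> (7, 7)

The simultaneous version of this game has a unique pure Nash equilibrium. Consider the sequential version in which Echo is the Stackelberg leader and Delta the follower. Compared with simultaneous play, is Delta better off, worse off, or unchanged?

Solve by backward induction (Echo leads).
- X → Delta plays Light (best of 8, 13, 8, 6); Echo gets 14.
- Y → Delta plays Medium (best of 9, 11, 12, 7); Echo gets 5.
- Z → Delta plays Medium (best of 11, 5, 15, 7); Echo gets 4.
Maximizing over 14, 5, 4, Echo chooses X. Subgame-perfect outcome: (Light, X) with payoffs (13, 14).
For the simultaneous game, intersect best replies.
Delta's best replies: X→Light; Y→Medium; Z→Medium.
Echo's best replies: Zero→X; Light→Z; Medium→Y; Heavy→X.
Only (Medium, Y) has each player best-responding; Nash payoffs (12, 5).
Delta earns 13 sequentially versus 12 at the Nash outcome: better off.

better off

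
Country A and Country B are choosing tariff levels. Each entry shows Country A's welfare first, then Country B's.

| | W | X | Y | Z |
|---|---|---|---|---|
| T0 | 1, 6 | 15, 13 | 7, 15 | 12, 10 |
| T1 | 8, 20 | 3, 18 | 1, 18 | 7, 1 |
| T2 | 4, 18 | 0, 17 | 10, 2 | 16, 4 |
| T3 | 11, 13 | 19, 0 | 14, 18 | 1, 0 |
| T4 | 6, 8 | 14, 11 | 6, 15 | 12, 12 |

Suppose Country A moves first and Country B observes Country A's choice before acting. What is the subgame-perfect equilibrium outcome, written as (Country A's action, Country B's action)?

Backward induction with Country A moving first.
- T0 → Country B plays Y (best of 6, 13, 15, 10); Country A gets 7.
- T1 → Country B plays W (best of 20, 18, 18, 1); Country A gets 8.
- T2 → Country B plays W (best of 18, 17, 2, 4); Country A gets 4.
- T3 → Country B plays Y (best of 13, 0, 18, 0); Country A gets 14.
- T4 → Country B plays Y (best of 8, 11, 15, 12); Country A gets 6.
Country A's induced payoffs are 7, 8, 4, 14, 6, so Country A commits to T3. Subgame-perfect outcome: (T3, Y) with payoffs (14, 18).

(T3, Y)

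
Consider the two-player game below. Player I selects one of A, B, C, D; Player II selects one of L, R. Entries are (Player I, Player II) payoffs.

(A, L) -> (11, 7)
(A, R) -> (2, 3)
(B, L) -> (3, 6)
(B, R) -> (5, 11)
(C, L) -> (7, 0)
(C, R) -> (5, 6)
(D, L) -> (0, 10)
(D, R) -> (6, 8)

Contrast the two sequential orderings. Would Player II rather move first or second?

first

If Player I leads: Player II's best replies are A→L, B→R, C→R, D→L; Player I's induced payoffs 11, 5, 5, 0; outcome (A, L), payoffs (11, 7).
If Player II leads: Player I's best replies are L→A, R→D; Player II's induced payoffs 7, 8; outcome (D, R), payoffs (6, 8).
Player II gets 8 moving first and 7 moving second, so Player II prefers to move first.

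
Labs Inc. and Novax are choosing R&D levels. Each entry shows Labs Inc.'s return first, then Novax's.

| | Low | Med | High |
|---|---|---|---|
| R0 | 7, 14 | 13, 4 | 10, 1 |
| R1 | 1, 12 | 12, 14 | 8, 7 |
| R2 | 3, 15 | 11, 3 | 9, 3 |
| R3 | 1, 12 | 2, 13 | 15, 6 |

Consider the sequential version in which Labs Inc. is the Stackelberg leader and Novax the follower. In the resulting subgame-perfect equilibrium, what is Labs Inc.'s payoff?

12

Work backward from Novax's decision.
- R0: Novax compares 14, 4, 1 and picks Low; Labs Inc. would get 7.
- R1: Novax compares 12, 14, 7 and picks Med; Labs Inc. would get 12.
- R2: Novax compares 15, 3, 3 and picks Low; Labs Inc. would get 3.
- R3: Novax compares 12, 13, 6 and picks Med; Labs Inc. would get 2.
Maximizing over 7, 12, 3, 2, Labs Inc. chooses R1. Subgame-perfect outcome: (R1, Med) with payoffs (12, 14).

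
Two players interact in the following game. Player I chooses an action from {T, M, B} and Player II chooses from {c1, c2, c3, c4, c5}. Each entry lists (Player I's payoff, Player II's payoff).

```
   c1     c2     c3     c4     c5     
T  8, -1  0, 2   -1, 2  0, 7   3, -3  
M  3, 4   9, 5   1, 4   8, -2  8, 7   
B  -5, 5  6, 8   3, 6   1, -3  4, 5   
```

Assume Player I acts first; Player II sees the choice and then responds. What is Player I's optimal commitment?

M

Backward induction with Player I moving first.
- T: Player II compares -1, 2, 2, 7, -3 and picks c4; Player I would get 0.
- M: Player II compares 4, 5, 4, -2, 7 and picks c5; Player I would get 8.
- B: Player II compares 5, 8, 6, -3, 5 and picks c2; Player I would get 6.
Player I's induced payoffs are 0, 8, 6, so Player I commits to M. Subgame-perfect outcome: (M, c5) with payoffs (8, 7).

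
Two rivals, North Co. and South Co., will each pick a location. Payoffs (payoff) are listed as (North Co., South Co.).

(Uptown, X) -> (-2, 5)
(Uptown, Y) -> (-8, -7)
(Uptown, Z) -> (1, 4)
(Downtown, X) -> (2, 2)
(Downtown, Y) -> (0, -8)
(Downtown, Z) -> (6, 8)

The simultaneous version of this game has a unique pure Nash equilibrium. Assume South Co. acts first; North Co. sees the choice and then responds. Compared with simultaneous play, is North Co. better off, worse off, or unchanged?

North Co. best-responds to each possible South Co. move:
- X: BR = Downtown, leader payoff 2.
- Y: BR = Downtown, leader payoff -8.
- Z: BR = Downtown, leader payoff 8.
Maximizing over 2, -8, 8, South Co. chooses Z. Subgame-perfect outcome: (Downtown, Z) with payoffs (6, 8).
For the simultaneous game, intersect best replies.
North Co.'s best replies: X→Downtown; Y→Downtown; Z→Downtown.
South Co.'s best replies: Uptown→X; Downtown→Z.
Only (Downtown, Z) has each player best-responding; Nash payoffs (6, 8).
North Co. earns 6 sequentially versus 6 at the Nash outcome: unchanged.

unchanged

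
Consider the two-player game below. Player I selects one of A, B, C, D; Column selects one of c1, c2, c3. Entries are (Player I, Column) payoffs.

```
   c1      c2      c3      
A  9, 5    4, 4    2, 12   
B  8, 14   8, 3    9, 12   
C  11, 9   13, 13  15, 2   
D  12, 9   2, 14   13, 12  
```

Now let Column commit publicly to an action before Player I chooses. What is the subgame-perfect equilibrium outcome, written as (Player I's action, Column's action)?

Work backward from Player I's decision.
- c1: Player I compares 9, 8, 11, 12 and picks D; Column would get 9.
- c2: Player I compares 4, 8, 13, 2 and picks C; Column would get 13.
- c3: Player I compares 2, 9, 15, 13 and picks C; Column would get 2.
Column's induced payoffs are 9, 13, 2, so Column commits to c2. Subgame-perfect outcome: (C, c2) with payoffs (13, 13).

(C, c2)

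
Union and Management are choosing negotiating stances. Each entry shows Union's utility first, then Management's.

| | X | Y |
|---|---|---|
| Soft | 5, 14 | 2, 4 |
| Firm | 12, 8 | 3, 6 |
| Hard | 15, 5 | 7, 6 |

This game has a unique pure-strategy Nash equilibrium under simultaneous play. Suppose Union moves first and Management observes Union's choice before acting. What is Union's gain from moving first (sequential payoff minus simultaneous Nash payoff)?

5

Solve by backward induction (Union leads).
- Soft → Management plays X (best of 14, 4); Union gets 5.
- Firm → Management plays X (best of 8, 6); Union gets 12.
- Hard → Management plays Y (best of 5, 6); Union gets 7.
Among 5, 12, 7, the best is 12 at Firm. Subgame-perfect outcome: (Firm, X) with payoffs (12, 8).
For the simultaneous game, intersect best replies.
Union's best replies: X→Hard; Y→Hard.
Management's best replies: Soft→X; Firm→X; Hard→Y.
Only (Hard, Y) has each player best-responding; Nash payoffs (7, 6).
Union's commitment gain: 12 − 7 = 5.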